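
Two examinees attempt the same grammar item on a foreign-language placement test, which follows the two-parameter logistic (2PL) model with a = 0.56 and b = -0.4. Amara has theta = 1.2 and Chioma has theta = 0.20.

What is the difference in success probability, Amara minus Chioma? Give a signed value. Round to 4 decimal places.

0.1269

P(theta) = 1 / (1 + exp(−a(theta − b)))
P(Amara) = 0.7101  [exponent 0.8960]
P(Chioma) = 0.5832  [exponent 0.3360]
Difference = 0.7101 − 0.5832 = 0.1269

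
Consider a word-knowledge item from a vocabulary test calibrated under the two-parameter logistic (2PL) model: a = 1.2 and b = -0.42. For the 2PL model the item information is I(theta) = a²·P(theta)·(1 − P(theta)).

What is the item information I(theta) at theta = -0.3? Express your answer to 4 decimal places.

0.3581

P = 1/(1+e^{-0.1440}) = 0.5359
P(1−P) = 0.5359 × 0.4641 = 0.2487
I = a² × P(1−P) = 1.2² × 0.2487 = 0.35814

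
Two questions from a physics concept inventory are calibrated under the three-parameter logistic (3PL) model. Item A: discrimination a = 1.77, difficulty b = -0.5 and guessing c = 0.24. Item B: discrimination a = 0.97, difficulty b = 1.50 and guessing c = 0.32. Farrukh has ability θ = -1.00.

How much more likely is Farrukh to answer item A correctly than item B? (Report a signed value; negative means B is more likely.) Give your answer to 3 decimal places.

P(θ) = c + (1 − c) · 1 / (1 + exp(−a(θ − b)))
P_A = 0.4620
P_B = 0.3753
P_A − P_B = 0.0868

0.087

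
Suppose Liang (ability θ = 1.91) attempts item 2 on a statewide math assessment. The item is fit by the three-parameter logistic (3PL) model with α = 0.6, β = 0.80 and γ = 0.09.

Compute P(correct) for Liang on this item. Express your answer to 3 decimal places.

0.691

P(θ) = γ + (1 − γ) · 1 / (1 + exp(−α(θ − β)))
Exponent: 0.6 × (1.91 − 0.80) = 0.6660
1/(1 + e^{-0.6660}) = 0.6606
P = 0.09 + 0.91 × 0.6606 = 0.6912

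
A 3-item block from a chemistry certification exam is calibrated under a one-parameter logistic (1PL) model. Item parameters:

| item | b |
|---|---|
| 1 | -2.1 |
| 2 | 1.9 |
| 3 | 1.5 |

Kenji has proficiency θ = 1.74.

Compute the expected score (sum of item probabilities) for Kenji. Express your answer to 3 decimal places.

1.999

P(θ) = 1 / (1 + exp(−(θ − b)))
P_1 = 1/(1+e^{-3.8400}) = 0.9790
P_2 = 1/(1+e^{0.1600}) = 0.4601
P_3 = 1/(1+e^{-0.2400}) = 0.5597
E[score] = 0.9790 + 0.4601 + 0.5597 = 1.9988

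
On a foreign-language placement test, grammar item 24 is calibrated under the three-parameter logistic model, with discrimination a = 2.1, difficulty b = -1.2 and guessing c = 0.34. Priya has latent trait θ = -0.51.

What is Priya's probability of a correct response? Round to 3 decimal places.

P(θ) = c + (1 − c) · 1 / (1 + exp(−a(θ − b)))
Exponent: 2.1 × (-0.51 − (-1.2)) = 1.4490
1/(1 + e^{-1.4490}) = 0.8098
P = 0.34 + 0.66 × 0.8098 = 0.8745

0.874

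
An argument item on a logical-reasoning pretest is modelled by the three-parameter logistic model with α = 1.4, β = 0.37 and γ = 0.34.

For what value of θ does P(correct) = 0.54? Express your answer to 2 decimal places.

-0.22

P(θ) = γ + (1 − γ) · 1 / (1 + exp(−α(θ − β)))
Remove guessing floor: (0.54 − 0.34)/(1 − 0.34) = 0.3030
logit = ln(0.3030/0.6970) = -0.8329
θ = β + logit/(α) = 0.37 + (-0.8329)/1.4000 = -0.2249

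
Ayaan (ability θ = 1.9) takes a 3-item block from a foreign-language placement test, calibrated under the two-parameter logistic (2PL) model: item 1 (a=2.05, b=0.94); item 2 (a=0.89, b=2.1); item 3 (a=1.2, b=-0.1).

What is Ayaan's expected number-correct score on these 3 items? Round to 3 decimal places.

P(θ) = 1 / (1 + exp(−a(θ − b)))
P_1 = 1/(1+e^{-1.9680}) = 0.8774
P_2 = 1/(1+e^{0.1780}) = 0.4556
P_3 = 1/(1+e^{-2.4000}) = 0.9168
E[score] = 0.8774 + 0.4556 + 0.9168 = 2.2498

2.250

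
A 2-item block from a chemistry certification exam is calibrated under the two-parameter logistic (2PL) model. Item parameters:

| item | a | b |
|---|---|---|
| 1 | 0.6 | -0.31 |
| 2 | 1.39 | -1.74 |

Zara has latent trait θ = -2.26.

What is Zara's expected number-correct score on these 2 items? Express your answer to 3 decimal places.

0.564

P(θ) = 1 / (1 + exp(−a(θ − b)))
P_1 = 1/(1+e^{1.1700}) = 0.2369
P_2 = 1/(1+e^{0.7228}) = 0.3268
E[score] = 0.2369 + 0.3268 = 0.5636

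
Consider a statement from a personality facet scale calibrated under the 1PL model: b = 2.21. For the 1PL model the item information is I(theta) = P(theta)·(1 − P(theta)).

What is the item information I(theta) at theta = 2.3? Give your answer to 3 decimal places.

P = 1/(1+e^{-0.0900}) = 0.5225
P(1−P) = 0.5225 × 0.4775 = 0.2495
I = P(1−P) = 0.24949

0.249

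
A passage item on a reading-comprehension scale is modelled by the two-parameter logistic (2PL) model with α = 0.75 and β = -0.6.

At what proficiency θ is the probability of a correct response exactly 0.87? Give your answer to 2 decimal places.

P(θ) = 1 / (1 + exp(−α(θ − β)))
logit = ln(0.8700/0.1300) = 1.9010
θ = β + logit/(α) = -0.6 + 1.9010/0.7500 = 1.9346

1.93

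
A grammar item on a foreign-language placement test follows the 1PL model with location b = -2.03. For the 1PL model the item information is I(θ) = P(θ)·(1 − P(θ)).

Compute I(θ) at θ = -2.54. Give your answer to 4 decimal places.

P = 1/(1+e^{0.5100}) = 0.3752
P(1−P) = 0.3752 × 0.6248 = 0.2344
I = P(1−P) = 0.23442

0.2344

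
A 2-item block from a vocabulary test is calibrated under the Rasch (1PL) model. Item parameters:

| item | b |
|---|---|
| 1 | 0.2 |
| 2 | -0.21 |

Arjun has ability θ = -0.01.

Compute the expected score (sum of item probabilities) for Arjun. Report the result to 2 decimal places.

1.00

P(θ) = 1 / (1 + exp(−(θ − b)))
P_1 = 1/(1+e^{0.2100}) = 0.4477
P_2 = 1/(1+e^{-0.2000}) = 0.5498
E[score] = 0.4477 + 0.5498 = 0.9975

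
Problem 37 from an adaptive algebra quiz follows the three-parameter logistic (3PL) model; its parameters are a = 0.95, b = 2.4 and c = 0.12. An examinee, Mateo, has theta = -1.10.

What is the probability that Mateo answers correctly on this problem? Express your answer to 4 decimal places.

0.1506

P(theta) = c + (1 − c) · 1 / (1 + exp(−a(theta − b)))
Exponent: 0.95 × (-1.10 − 2.4) = -3.3250
1/(1 + e^{3.3250}) = 0.0347
P = 0.12 + 0.88 × 0.0347 = 0.1506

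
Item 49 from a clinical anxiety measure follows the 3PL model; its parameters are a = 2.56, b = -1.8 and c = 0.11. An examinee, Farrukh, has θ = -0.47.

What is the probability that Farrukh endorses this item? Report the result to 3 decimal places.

0.971

P(θ) = c + (1 − c) · 1 / (1 + exp(−a(θ − b)))
Exponent: 2.56 × (-0.47 − (-1.8)) = 3.4048
1/(1 + e^{-3.4048}) = 0.9679
P = 0.11 + 0.89 × 0.9679 = 0.9714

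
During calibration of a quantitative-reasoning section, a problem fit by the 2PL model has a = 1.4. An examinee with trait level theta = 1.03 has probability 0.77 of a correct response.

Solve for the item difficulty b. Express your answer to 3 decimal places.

P(theta) = 1 / (1 + exp(−a(theta − b)))
logit(0.77) = ln(0.77/0.23) = 1.2083
b = theta − logit/(a) = 1.03 − 1.2083/1.4000 = 0.1669

0.167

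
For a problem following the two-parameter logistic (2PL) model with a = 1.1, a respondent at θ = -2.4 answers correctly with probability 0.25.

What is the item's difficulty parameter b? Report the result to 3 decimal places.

-1.401

P(θ) = 1 / (1 + exp(−a(θ − b)))
logit(0.25) = ln(0.25/0.75) = -1.0986
b = θ − logit/(a) = -2.4 − (-1.0986)/1.1000 = -1.4013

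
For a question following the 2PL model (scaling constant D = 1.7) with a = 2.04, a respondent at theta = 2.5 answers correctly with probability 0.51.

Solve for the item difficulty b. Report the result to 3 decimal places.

P(theta) = 1 / (1 + exp(−D·a(theta − b)))
logit(0.51) = ln(0.51/0.49) = 0.0400
b = theta − logit/(1.7·a) = 2.5 − 0.0400/3.4680 = 2.4885

2.488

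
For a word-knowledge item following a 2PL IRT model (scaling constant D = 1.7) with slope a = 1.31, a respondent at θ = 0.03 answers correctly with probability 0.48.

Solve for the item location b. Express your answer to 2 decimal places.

0.07

P(θ) = 1 / (1 + exp(−D·a(θ − b)))
logit(0.48) = ln(0.48/0.52) = -0.0800
b = θ − logit/(1.7·a) = 0.03 − (-0.0800)/2.2270 = 0.0659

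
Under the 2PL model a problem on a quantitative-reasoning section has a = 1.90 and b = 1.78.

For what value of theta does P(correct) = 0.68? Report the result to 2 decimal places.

P(theta) = 1 / (1 + exp(−a(theta − b)))
logit = ln(0.6800/0.3200) = 0.7538
theta = b + logit/(a) = 1.78 + 0.7538/1.9000 = 2.1767

2.18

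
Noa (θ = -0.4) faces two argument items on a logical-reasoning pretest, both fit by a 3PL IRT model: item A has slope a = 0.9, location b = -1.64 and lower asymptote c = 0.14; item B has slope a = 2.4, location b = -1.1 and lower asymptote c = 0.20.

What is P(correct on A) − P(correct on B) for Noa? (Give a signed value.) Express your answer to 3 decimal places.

-0.087

P(θ) = c + (1 − c) · 1 / (1 + exp(−a(θ − b)))
P_A = 0.7878
P_B = 0.8743
P_A − P_B = -0.0865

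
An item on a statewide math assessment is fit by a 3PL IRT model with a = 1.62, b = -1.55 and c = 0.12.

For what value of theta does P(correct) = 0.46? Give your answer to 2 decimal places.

-1.84

P(theta) = c + (1 − c) · 1 / (1 + exp(−a(theta − b)))
Remove guessing floor: (0.46 − 0.12)/(1 − 0.12) = 0.3864
logit = ln(0.3864/0.6136) = -0.4626
theta = b + logit/(a) = -1.55 + (-0.4626)/1.6200 = -1.8356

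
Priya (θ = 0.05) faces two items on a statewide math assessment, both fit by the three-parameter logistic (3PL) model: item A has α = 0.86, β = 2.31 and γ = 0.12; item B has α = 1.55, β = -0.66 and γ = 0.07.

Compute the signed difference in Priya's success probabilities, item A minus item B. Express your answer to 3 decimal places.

P(θ) = γ + (1 − γ) · 1 / (1 + exp(−α(θ − β)))
P_A = 0.2302
P_B = 0.7678
P_A − P_B = -0.5376

-0.538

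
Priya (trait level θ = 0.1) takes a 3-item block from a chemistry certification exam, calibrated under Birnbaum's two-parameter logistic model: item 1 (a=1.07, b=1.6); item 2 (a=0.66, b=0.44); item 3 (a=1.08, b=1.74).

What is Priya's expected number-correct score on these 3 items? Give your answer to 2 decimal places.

0.76

P(θ) = 1 / (1 + exp(−a(θ − b)))
P_1 = 1/(1+e^{1.6050}) = 0.1673
P_2 = 1/(1+e^{0.2244}) = 0.4441
P_3 = 1/(1+e^{1.7712}) = 0.1454
E[score] = 0.1673 + 0.4441 + 0.1454 = 0.7568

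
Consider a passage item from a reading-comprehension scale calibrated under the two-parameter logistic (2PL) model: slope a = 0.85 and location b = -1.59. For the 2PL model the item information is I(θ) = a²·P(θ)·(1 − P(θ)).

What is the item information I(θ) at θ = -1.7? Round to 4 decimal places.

0.1802

P = 1/(1+e^{0.0935}) = 0.4766
P(1−P) = 0.4766 × 0.5234 = 0.2495
I = a² × P(1−P) = 0.85² × 0.2495 = 0.18023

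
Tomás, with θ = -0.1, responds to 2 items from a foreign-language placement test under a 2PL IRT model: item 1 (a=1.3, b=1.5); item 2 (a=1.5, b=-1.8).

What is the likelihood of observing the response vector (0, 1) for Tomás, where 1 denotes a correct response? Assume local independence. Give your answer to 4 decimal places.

P(θ) = 1 / (1 + exp(−a(θ − b)))
P_1 = 1/(1+e^{2.0800}) = 0.1111
P_2 = 1/(1+e^{-2.5500}) = 0.9276
L = (1−P_1) × P_2 = 0.8889 × 0.9276 = 0.82456

0.8246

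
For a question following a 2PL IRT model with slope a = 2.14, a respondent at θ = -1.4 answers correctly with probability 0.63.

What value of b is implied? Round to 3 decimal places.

P(θ) = 1 / (1 + exp(−a(θ − b)))
logit(0.63) = ln(0.63/0.37) = 0.5322
b = θ − logit/(a) = -1.4 − 0.5322/2.1400 = -1.6487

-1.649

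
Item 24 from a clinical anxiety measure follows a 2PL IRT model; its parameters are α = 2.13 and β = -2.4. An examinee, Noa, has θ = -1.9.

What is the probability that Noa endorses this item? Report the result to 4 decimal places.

P(θ) = 1 / (1 + exp(−α(θ − β)))
Exponent: 2.13 × (-1.9 − (-2.4)) = 1.0650
1/(1 + e^{-1.0650}) = 0.7436

0.7436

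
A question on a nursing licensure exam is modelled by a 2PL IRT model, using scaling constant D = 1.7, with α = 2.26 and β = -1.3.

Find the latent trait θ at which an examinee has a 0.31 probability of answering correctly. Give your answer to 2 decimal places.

P(θ) = 1 / (1 + exp(−D·α(θ − β)))
logit = ln(0.3100/0.6900) = -0.8001
θ = β + logit/(1.7·α) = -1.3 + (-0.8001)/3.8420 = -1.5083

-1.51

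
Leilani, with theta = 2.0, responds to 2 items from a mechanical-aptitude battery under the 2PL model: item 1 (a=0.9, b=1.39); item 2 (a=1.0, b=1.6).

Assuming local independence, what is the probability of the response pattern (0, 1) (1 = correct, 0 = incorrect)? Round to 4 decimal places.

P(theta) = 1 / (1 + exp(−a(theta − b)))
P_1 = 1/(1+e^{-0.5490}) = 0.6339
P_2 = 1/(1+e^{-0.4000}) = 0.5987
L = (1−P_1) × P_2 = 0.3661 × 0.5987 = 0.21918

0.2192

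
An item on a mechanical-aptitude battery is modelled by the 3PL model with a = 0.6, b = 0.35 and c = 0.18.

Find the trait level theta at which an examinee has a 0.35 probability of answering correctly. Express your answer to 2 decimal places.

-1.89

P(theta) = c + (1 − c) · 1 / (1 + exp(−a(theta − b)))
Remove guessing floor: (0.35 − 0.18)/(1 − 0.18) = 0.2073
logit = ln(0.2073/0.7927) = -1.3412
theta = b + logit/(a) = 0.35 + (-1.3412)/0.6000 = -1.8853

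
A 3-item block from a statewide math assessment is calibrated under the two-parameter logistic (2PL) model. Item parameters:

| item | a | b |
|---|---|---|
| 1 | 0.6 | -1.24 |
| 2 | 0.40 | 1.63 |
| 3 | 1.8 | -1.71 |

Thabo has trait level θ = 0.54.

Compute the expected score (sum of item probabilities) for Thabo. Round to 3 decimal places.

P(θ) = 1 / (1 + exp(−a(θ − b)))
P_1 = 1/(1+e^{-1.0680}) = 0.7442
P_2 = 1/(1+e^{0.4360}) = 0.3927
P_3 = 1/(1+e^{-4.0500}) = 0.9829
E[score] = 0.7442 + 0.3927 + 0.9829 = 2.1198

2.120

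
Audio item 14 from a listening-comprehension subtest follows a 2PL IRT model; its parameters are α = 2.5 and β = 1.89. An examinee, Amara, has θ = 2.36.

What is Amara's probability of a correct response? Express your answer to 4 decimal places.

P(θ) = 1 / (1 + exp(−α(θ − β)))
Exponent: 2.5 × (2.36 − 1.89) = 1.1750
1/(1 + e^{-1.1750}) = 0.7640

0.7640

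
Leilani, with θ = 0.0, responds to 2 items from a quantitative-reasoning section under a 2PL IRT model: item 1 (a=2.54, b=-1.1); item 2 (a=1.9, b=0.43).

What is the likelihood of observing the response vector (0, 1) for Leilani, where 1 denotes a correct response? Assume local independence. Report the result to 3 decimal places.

P(θ) = 1 / (1 + exp(−a(θ − b)))
P_1 = 1/(1+e^{-2.7940}) = 0.9424
P_2 = 1/(1+e^{0.8170}) = 0.3064
L = (1−P_1) × P_2 = 0.0576 × 0.3064 = 0.01766

0.018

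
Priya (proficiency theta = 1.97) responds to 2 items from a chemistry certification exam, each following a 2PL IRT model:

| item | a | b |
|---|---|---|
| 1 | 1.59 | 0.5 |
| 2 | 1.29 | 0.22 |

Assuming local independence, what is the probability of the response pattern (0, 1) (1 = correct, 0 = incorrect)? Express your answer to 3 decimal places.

P(theta) = 1 / (1 + exp(−a(theta − b)))
P_1 = 1/(1+e^{-2.3373}) = 0.9119
P_2 = 1/(1+e^{-2.2575}) = 0.9053
L = (1−P_1) × P_2 = 0.0881 × 0.9053 = 0.07974

0.080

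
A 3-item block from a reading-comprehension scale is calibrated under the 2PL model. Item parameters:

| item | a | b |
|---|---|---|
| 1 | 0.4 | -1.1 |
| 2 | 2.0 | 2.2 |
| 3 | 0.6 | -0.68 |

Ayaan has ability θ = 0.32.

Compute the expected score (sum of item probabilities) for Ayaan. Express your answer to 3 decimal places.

P(θ) = 1 / (1 + exp(−a(θ − b)))
P_1 = 1/(1+e^{-0.5680}) = 0.6383
P_2 = 1/(1+e^{3.7600}) = 0.0228
P_3 = 1/(1+e^{-0.6000}) = 0.6457
E[score] = 0.6383 + 0.0228 + 0.6457 = 1.3067

1.307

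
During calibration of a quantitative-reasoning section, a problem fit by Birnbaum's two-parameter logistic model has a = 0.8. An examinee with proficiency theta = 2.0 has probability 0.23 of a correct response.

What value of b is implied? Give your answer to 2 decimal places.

P(theta) = 1 / (1 + exp(−a(theta − b)))
logit(0.23) = ln(0.23/0.77) = -1.2083
b = theta − logit/(a) = 2.0 − (-1.2083)/0.8000 = 3.5104

3.51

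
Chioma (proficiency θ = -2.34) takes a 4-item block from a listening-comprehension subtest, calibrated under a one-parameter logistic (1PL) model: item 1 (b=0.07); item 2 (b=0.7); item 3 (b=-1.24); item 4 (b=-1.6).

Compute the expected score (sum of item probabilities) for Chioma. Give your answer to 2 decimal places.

0.70

P(θ) = 1 / (1 + exp(−(θ − b)))
P_1 = 1/(1+e^{2.4100}) = 0.0824
P_2 = 1/(1+e^{3.0400}) = 0.0457
P_3 = 1/(1+e^{1.1000}) = 0.2497
P_4 = 1/(1+e^{0.7400}) = 0.3230
E[score] = 0.0824 + 0.0457 + 0.2497 + 0.3230 = 0.7008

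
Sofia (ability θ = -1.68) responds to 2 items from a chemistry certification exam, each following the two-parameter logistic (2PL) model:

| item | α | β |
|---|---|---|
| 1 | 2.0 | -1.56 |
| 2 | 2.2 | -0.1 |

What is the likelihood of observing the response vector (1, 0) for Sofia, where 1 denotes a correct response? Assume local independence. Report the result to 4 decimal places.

P(θ) = 1 / (1 + exp(−α(θ − β)))
P_1 = 1/(1+e^{0.2400}) = 0.4403
P_2 = 1/(1+e^{3.4760}) = 0.0300
L = P_1 × (1−P_2) = 0.4403 × 0.9700 = 0.42708

0.4271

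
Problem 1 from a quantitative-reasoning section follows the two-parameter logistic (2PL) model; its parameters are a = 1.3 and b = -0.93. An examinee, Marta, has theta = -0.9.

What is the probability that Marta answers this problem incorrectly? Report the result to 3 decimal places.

P(theta) = 1 / (1 + exp(−a(theta − b)))
Exponent: 1.3 × (-0.9 − (-0.93)) = 0.0390
1/(1 + e^{-0.0390}) = 0.5097
P(incorrect) = 1 − 0.5097 = 0.4903

0.490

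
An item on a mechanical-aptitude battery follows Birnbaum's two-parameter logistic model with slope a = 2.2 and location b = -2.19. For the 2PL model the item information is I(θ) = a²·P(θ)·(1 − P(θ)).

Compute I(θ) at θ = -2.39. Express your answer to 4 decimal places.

1.1533

P = 1/(1+e^{0.4400}) = 0.3917
P(1−P) = 0.3917 × 0.6083 = 0.2383
I = a² × P(1−P) = 2.2² × 0.2383 = 1.15328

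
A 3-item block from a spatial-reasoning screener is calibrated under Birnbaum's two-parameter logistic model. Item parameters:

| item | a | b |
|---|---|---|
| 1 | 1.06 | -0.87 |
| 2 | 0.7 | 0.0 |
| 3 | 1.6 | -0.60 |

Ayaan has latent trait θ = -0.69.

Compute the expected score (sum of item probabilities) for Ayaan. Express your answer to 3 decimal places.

1.393

P(θ) = 1 / (1 + exp(−a(θ − b)))
P_1 = 1/(1+e^{-0.1908}) = 0.5476
P_2 = 1/(1+e^{0.4830}) = 0.3815
P_3 = 1/(1+e^{0.1440}) = 0.4641
E[score] = 0.5476 + 0.3815 + 0.4641 = 1.3932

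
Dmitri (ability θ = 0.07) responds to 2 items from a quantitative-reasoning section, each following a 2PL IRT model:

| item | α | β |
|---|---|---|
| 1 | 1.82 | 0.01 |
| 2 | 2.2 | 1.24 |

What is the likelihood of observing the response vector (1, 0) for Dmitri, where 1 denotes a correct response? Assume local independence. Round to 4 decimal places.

P(θ) = 1 / (1 + exp(−α(θ − β)))
P_1 = 1/(1+e^{-0.1092}) = 0.5273
P_2 = 1/(1+e^{2.5740}) = 0.0708
L = P_1 × (1−P_2) = 0.5273 × 0.9292 = 0.48993

0.4899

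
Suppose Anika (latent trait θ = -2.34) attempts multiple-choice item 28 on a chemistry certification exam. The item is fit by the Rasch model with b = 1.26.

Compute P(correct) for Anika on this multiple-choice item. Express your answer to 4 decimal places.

P(θ) = 1 / (1 + exp(−(θ − b)))
Exponent: (-2.34 − 1.26) = -3.6000
1/(1 + e^{3.6000}) = 0.0266
P = 0.0266

0.0266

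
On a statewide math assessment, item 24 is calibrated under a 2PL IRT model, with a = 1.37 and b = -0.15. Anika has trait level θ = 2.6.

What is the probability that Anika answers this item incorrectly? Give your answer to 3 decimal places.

0.023

P(θ) = 1 / (1 + exp(−a(θ − b)))
Exponent: 1.37 × (2.6 − (-0.15)) = 3.7675
1/(1 + e^{-3.7675}) = 0.9774
P(incorrect) = 1 − 0.9774 = 0.0226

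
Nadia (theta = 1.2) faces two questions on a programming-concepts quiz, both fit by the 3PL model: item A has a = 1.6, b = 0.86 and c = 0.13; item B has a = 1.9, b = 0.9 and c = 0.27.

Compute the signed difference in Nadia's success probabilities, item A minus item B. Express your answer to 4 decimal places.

P(theta) = c + (1 − c) · 1 / (1 + exp(−a(theta − b)))
P_A = 0.6805
P_B = 0.7363
P_A − P_B = -0.0558

-0.0558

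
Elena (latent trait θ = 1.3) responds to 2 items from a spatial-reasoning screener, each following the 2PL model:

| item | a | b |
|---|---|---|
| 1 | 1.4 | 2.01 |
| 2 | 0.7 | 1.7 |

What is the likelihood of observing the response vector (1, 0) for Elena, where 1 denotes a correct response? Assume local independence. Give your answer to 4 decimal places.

0.1538

P(θ) = 1 / (1 + exp(−a(θ − b)))
P_1 = 1/(1+e^{0.9940}) = 0.2701
P_2 = 1/(1+e^{0.2800}) = 0.4305
L = P_1 × (1−P_2) = 0.2701 × 0.5695 = 0.15385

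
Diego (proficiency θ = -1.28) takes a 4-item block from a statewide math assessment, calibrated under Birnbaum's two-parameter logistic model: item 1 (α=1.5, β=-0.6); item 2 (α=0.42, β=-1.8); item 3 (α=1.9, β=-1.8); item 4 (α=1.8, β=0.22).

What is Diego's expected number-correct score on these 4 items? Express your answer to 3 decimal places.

1.611

P(θ) = 1 / (1 + exp(−α(θ − β)))
P_1 = 1/(1+e^{1.0200}) = 0.2650
P_2 = 1/(1+e^{-0.2184}) = 0.5544
P_3 = 1/(1+e^{-0.9880}) = 0.7287
P_4 = 1/(1+e^{2.7000}) = 0.0630
E[score] = 0.2650 + 0.5544 + 0.7287 + 0.0630 = 1.6111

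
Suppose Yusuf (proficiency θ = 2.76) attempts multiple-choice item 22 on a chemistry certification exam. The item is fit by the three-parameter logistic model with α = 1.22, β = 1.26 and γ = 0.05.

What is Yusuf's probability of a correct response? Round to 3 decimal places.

P(θ) = γ + (1 − γ) · 1 / (1 + exp(−α(θ − β)))
Exponent: 1.22 × (2.76 − 1.26) = 1.8300
1/(1 + e^{-1.8300}) = 0.8618
P = 0.05 + 0.95 × 0.8618 = 0.8687

0.869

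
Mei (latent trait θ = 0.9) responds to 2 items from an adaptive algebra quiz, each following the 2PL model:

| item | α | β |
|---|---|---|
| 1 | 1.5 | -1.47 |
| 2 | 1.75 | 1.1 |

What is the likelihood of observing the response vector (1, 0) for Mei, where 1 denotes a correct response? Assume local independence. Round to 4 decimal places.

0.5703

P(θ) = 1 / (1 + exp(−α(θ − β)))
P_1 = 1/(1+e^{-3.5550}) = 0.9722
P_2 = 1/(1+e^{0.3500}) = 0.4134
L = P_1 × (1−P_2) = 0.9722 × 0.5866 = 0.57032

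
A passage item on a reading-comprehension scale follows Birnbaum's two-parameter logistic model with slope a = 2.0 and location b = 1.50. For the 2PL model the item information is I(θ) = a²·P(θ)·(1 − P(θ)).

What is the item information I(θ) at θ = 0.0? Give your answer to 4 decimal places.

0.1807

P = 1/(1+e^{3.0000}) = 0.0474
P(1−P) = 0.0474 × 0.9526 = 0.0452
I = a² × P(1−P) = 2.0² × 0.0452 = 0.18071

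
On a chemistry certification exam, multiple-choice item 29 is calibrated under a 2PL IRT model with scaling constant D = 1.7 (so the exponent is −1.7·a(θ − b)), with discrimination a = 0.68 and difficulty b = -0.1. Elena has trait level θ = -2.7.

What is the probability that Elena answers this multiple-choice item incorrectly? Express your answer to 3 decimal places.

0.953

P(θ) = 1 / (1 + exp(−D·a(θ − b)))
Exponent: 1.7 × 0.68 × (-2.7 − (-0.1)) = -3.0056
1/(1 + e^{3.0056}) = 0.0472
P = 0.0472
P(incorrect) = 1 − 0.0472 = 0.9528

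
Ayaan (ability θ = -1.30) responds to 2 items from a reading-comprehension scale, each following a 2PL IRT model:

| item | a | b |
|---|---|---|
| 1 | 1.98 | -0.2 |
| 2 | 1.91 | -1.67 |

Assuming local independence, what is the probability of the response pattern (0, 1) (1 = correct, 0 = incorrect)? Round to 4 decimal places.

P(θ) = 1 / (1 + exp(−a(θ − b)))
P_1 = 1/(1+e^{2.1780}) = 0.1017
P_2 = 1/(1+e^{-0.7067}) = 0.6697
L = (1−P_1) × P_2 = 0.8983 × 0.6697 = 0.60154

0.6015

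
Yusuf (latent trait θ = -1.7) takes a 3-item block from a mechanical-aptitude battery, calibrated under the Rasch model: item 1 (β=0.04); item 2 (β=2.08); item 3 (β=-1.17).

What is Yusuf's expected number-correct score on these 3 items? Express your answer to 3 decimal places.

P(θ) = 1 / (1 + exp(−(θ − β)))
P_1 = 1/(1+e^{1.7400}) = 0.1493
P_2 = 1/(1+e^{3.7800}) = 0.0223
P_3 = 1/(1+e^{0.5300}) = 0.3705
E[score] = 0.1493 + 0.0223 + 0.3705 = 0.5421

0.542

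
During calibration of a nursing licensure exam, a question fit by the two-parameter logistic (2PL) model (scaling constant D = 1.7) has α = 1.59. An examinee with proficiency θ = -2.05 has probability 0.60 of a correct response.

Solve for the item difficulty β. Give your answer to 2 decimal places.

-2.20

P(θ) = 1 / (1 + exp(−D·α(θ − β)))
logit(0.60) = ln(0.60/0.40) = 0.4055
β = θ − logit/(1.7·α) = -2.05 − 0.4055/2.7030 = -2.2000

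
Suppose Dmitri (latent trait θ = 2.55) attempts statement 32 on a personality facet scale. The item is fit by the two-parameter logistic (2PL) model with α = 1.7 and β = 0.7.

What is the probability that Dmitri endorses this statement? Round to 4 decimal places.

0.9587

P(θ) = 1 / (1 + exp(−α(θ − β)))
Exponent: 1.7 × (2.55 − 0.7) = 3.1450
1/(1 + e^{-3.1450}) = 0.9587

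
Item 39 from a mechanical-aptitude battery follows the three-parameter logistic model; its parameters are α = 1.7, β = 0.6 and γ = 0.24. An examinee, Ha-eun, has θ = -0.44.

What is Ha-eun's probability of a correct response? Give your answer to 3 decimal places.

0.351

P(θ) = γ + (1 − γ) · 1 / (1 + exp(−α(θ − β)))
Exponent: 1.7 × (-0.44 − 0.6) = -1.7680
1/(1 + e^{1.7680}) = 0.1458
P = 0.24 + 0.76 × 0.1458 = 0.3508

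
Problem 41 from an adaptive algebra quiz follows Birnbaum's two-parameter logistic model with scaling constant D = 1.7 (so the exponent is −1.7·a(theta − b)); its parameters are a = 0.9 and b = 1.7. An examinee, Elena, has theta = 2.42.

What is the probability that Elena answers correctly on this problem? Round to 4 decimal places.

P(theta) = 1 / (1 + exp(−D·a(theta − b)))
Exponent: 1.7 × 0.9 × (2.42 − 1.7) = 1.1016
1/(1 + e^{-1.1016}) = 0.7506
P = 0.7506

0.7506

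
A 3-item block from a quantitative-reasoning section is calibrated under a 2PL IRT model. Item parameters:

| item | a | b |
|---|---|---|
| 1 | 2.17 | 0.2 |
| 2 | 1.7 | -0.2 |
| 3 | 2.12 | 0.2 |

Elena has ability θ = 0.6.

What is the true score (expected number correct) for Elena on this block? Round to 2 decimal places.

2.20

P(θ) = 1 / (1 + exp(−a(θ − b)))
P_1 = 1/(1+e^{-0.8680}) = 0.7043
P_2 = 1/(1+e^{-1.3600}) = 0.7958
P_3 = 1/(1+e^{-0.8480}) = 0.7001
E[score] = 0.7043 + 0.7958 + 0.7001 = 2.2002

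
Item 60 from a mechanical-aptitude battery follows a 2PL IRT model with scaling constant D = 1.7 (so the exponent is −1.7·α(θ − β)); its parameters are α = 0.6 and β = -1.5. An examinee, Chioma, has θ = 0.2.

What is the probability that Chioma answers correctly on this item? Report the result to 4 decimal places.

0.8499

P(θ) = 1 / (1 + exp(−D·α(θ − β)))
Exponent: 1.7 × 0.6 × (0.2 − (-1.5)) = 1.7340
1/(1 + e^{-1.7340}) = 0.8499
P = 0.8499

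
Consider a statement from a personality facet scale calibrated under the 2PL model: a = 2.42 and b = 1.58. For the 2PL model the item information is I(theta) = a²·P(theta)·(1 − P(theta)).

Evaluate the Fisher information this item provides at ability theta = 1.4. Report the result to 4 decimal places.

P = 1/(1+e^{0.4356}) = 0.3928
P(1−P) = 0.3928 × 0.6072 = 0.2385
I = a² × P(1−P) = 2.42² × 0.2385 = 1.39679

1.3968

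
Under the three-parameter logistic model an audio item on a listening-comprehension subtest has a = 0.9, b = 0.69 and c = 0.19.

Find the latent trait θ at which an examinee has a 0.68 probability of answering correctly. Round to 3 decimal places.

1.163

P(θ) = c + (1 − c) · 1 / (1 + exp(−a(θ − b)))
Remove guessing floor: (0.68 − 0.19)/(1 − 0.19) = 0.6049
logit = ln(0.6049/0.3951) = 0.4261
θ = b + logit/(a) = 0.69 + 0.4261/0.9000 = 1.1634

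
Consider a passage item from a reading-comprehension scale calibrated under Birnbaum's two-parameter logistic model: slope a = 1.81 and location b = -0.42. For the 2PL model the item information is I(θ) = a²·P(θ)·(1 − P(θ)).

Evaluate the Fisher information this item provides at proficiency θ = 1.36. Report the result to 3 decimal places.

0.121

P = 1/(1+e^{-3.2218}) = 0.9616
P(1−P) = 0.9616 × 0.0384 = 0.0369
I = a² × P(1−P) = 1.81² × 0.0369 = 0.12083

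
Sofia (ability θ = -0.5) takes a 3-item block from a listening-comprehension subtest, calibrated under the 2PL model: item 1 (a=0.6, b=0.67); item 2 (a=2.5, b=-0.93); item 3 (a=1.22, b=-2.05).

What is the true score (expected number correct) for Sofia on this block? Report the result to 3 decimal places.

P(θ) = 1 / (1 + exp(−a(θ − b)))
P_1 = 1/(1+e^{0.7020}) = 0.3314
P_2 = 1/(1+e^{-1.0750}) = 0.7455
P_3 = 1/(1+e^{-1.8910}) = 0.8689
E[score] = 0.3314 + 0.7455 + 0.8689 = 1.9458

1.946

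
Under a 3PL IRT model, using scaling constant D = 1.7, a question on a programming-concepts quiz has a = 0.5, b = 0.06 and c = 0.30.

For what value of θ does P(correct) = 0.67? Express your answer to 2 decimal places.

0.19

P(θ) = c + (1 − c) · 1 / (1 + exp(−D·a(θ − b)))
Remove guessing floor: (0.67 − 0.30)/(1 − 0.30) = 0.5286
logit = ln(0.5286/0.4714) = 0.1144
θ = b + logit/(1.7·a) = 0.06 + 0.1144/0.8500 = 0.1946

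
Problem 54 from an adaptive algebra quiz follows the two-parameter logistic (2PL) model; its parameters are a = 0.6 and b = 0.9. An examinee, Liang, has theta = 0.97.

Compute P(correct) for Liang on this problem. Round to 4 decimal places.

0.5105

P(theta) = 1 / (1 + exp(−a(theta − b)))
Exponent: 0.6 × (0.97 − 0.9) = 0.0420
1/(1 + e^{-0.0420}) = 0.5105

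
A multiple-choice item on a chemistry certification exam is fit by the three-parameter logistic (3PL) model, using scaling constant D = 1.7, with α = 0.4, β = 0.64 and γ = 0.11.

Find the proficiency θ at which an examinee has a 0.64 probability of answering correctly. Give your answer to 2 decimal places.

1.21

P(θ) = γ + (1 − γ) · 1 / (1 + exp(−D·α(θ − β)))
Remove guessing floor: (0.64 − 0.11)/(1 − 0.11) = 0.5955
logit = ln(0.5955/0.4045) = 0.3868
θ = β + logit/(1.7·α) = 0.64 + 0.3868/0.6800 = 1.2088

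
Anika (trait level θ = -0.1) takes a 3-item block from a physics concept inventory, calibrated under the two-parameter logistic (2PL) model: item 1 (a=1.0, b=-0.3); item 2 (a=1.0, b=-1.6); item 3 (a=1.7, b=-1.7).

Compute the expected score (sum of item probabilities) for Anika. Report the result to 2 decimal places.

P(θ) = 1 / (1 + exp(−a(θ − b)))
P_1 = 1/(1+e^{-0.2000}) = 0.5498
P_2 = 1/(1+e^{-1.5000}) = 0.8176
P_3 = 1/(1+e^{-2.7200}) = 0.9382
E[score] = 0.5498 + 0.8176 + 0.9382 = 2.3056

2.31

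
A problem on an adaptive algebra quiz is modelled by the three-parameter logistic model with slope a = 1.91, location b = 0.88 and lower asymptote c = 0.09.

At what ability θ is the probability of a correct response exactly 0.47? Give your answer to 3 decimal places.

0.706

P(θ) = c + (1 − c) · 1 / (1 + exp(−a(θ − b)))
Remove guessing floor: (0.47 − 0.09)/(1 − 0.09) = 0.4176
logit = ln(0.4176/0.5824) = -0.3327
θ = b + logit/(a) = 0.88 + (-0.3327)/1.9100 = 0.7058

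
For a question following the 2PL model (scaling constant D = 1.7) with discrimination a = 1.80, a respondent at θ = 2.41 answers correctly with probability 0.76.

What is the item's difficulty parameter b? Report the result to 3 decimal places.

P(θ) = 1 / (1 + exp(−D·a(θ − b)))
logit(0.76) = ln(0.76/0.24) = 1.1527
b = θ − logit/(1.7·a) = 2.41 − 1.1527/3.0600 = 2.0333

2.033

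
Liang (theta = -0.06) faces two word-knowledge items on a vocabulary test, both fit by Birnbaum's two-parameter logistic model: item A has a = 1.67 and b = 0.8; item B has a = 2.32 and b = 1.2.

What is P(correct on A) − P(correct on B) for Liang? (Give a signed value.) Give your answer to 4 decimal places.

P(theta) = 1 / (1 + exp(−a(theta − b)))
P_A = 0.1921
P_B = 0.0510
P_A − P_B = 0.1411

0.1411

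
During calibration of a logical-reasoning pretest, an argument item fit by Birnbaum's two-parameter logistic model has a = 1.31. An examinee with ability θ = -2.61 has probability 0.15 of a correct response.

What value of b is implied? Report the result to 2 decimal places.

P(θ) = 1 / (1 + exp(−a(θ − b)))
logit(0.15) = ln(0.15/0.85) = -1.7346
b = θ − logit/(a) = -2.61 − (-1.7346)/1.3100 = -1.2859

-1.29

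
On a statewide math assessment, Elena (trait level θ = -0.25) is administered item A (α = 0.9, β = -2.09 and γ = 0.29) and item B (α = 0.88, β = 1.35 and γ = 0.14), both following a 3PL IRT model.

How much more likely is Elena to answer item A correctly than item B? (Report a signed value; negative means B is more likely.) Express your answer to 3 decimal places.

P(θ) = γ + (1 − γ) · 1 / (1 + exp(−α(θ − β)))
P_A = 0.8862
P_B = 0.3090
P_A − P_B = 0.5772

0.577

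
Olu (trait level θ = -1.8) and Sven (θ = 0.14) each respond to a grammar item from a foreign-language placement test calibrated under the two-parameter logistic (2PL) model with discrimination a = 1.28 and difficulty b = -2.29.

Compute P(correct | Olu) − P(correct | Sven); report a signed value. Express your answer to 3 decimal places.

P(θ) = 1 / (1 + exp(−a(θ − b)))
P(Olu) = 0.6519  [exponent 0.6272]
P(Sven) = 0.9573  [exponent 3.1104]
Difference = 0.6519 − 0.9573 = -0.3055

-0.305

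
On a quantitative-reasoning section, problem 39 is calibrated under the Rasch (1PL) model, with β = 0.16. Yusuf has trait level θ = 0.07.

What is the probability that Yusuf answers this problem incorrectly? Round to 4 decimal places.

0.5225

P(θ) = 1 / (1 + exp(−(θ − β)))
Exponent: (0.07 − 0.16) = -0.0900
1/(1 + e^{0.0900}) = 0.4775
P = 0.4775
P(incorrect) = 1 − 0.4775 = 0.5225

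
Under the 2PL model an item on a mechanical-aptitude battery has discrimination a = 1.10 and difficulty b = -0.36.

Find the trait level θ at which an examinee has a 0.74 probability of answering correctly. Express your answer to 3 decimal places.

0.591

P(θ) = 1 / (1 + exp(−a(θ − b)))
logit = ln(0.7400/0.2600) = 1.0460
θ = b + logit/(a) = -0.36 + 1.0460/1.1000 = 0.5909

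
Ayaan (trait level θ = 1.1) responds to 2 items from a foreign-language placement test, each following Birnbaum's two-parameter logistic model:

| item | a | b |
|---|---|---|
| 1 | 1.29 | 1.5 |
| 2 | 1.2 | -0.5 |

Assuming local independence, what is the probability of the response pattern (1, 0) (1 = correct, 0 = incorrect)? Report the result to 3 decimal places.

P(θ) = 1 / (1 + exp(−a(θ − b)))
P_1 = 1/(1+e^{0.5160}) = 0.3738
P_2 = 1/(1+e^{-1.9200}) = 0.8721
L = P_1 × (1−P_2) = 0.3738 × 0.1279 = 0.04779

0.048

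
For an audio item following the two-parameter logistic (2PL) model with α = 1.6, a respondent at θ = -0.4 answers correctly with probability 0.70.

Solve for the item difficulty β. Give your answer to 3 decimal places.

P(θ) = 1 / (1 + exp(−α(θ − β)))
logit(0.70) = ln(0.70/0.30) = 0.8473
β = θ − logit/(α) = -0.4 − 0.8473/1.6000 = -0.9296

-0.930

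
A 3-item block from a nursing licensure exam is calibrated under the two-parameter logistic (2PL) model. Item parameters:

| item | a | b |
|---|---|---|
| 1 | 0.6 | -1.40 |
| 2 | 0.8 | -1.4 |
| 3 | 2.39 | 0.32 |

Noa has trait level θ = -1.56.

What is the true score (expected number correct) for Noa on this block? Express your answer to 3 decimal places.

0.955

P(θ) = 1 / (1 + exp(−a(θ − b)))
P_1 = 1/(1+e^{0.0960}) = 0.4760
P_2 = 1/(1+e^{0.1280}) = 0.4680
P_3 = 1/(1+e^{4.4932}) = 0.0111
E[score] = 0.4760 + 0.4680 + 0.0111 = 0.9551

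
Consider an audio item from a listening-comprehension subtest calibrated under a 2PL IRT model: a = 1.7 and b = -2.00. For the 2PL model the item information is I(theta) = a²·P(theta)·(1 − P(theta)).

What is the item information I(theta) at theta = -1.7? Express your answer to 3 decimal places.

P = 1/(1+e^{-0.5100}) = 0.6248
P(1−P) = 0.6248 × 0.3752 = 0.2344
I = a² × P(1−P) = 1.7² × 0.2344 = 0.67748

0.677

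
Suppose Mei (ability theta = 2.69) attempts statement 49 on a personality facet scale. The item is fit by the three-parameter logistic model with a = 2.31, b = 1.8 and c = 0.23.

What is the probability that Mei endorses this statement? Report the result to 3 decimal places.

P(theta) = c + (1 − c) · 1 / (1 + exp(−a(theta − b)))
Exponent: 2.31 × (2.69 − 1.8) = 2.0559
1/(1 + e^{-2.0559}) = 0.8865
P = 0.23 + 0.77 × 0.8865 = 0.9126

0.913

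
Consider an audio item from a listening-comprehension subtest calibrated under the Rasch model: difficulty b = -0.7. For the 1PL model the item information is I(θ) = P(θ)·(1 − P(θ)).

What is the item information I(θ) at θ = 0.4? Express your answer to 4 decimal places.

0.1874

P = 1/(1+e^{-1.1000}) = 0.7503
P(1−P) = 0.7503 × 0.2497 = 0.1874
I = P(1−P) = 0.18737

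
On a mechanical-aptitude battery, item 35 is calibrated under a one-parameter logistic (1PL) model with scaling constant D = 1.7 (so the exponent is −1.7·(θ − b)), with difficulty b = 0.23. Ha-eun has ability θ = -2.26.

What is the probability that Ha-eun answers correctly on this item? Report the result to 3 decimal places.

0.014

P(θ) = 1 / (1 + exp(−D·(θ − b)))
Exponent: 1.7 × (-2.26 − 0.23) = -4.2330
1/(1 + e^{4.2330}) = 0.0143
P = 0.0143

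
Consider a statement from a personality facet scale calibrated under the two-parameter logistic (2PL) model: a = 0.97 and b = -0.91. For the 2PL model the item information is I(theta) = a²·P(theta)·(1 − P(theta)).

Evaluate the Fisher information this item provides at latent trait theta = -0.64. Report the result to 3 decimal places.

P = 1/(1+e^{-0.2619}) = 0.5651
P(1−P) = 0.5651 × 0.4349 = 0.2458
I = a² × P(1−P) = 0.97² × 0.2458 = 0.23124

0.231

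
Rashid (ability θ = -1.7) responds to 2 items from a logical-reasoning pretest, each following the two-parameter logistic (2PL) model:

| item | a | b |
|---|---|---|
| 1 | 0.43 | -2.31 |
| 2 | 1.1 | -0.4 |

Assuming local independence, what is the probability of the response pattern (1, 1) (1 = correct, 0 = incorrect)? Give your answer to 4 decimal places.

P(θ) = 1 / (1 + exp(−a(θ − b)))
P_1 = 1/(1+e^{-0.2623}) = 0.5652
P_2 = 1/(1+e^{1.4300}) = 0.1931
L = P_1 × P_2 = 0.5652 × 0.1931 = 0.10914

0.1091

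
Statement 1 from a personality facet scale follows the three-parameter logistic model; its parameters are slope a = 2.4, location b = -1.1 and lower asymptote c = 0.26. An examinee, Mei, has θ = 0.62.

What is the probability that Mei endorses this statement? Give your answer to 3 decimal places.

0.988

P(θ) = c + (1 − c) · 1 / (1 + exp(−a(θ − b)))
Exponent: 2.4 × (0.62 − (-1.1)) = 4.1280
1/(1 + e^{-4.1280}) = 0.9841
P = 0.26 + 0.74 × 0.9841 = 0.9883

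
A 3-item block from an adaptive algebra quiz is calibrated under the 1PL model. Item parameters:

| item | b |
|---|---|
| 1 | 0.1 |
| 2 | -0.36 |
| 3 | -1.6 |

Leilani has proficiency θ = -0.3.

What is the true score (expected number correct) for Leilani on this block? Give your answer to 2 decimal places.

P(θ) = 1 / (1 + exp(−(θ − b)))
P_1 = 1/(1+e^{0.4000}) = 0.4013
P_2 = 1/(1+e^{-0.0600}) = 0.5150
P_3 = 1/(1+e^{-1.3000}) = 0.7858
E[score] = 0.4013 + 0.5150 + 0.7858 = 1.7021

1.70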